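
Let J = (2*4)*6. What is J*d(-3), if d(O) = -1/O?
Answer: 16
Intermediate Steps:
J = 48 (J = 8*6 = 48)
J*d(-3) = 48*(-1/(-3)) = 48*(-1*(-1/3)) = 48*(1/3) = 16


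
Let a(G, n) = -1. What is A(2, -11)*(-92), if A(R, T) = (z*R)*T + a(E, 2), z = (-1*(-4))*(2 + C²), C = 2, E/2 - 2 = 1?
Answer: 48668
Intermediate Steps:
E = 6 (E = 4 + 2*1 = 4 + 2 = 6)
z = 24 (z = (-1*(-4))*(2 + 2²) = 4*(2 + 4) = 4*6 = 24)
A(R, T) = -1 + 24*R*T (A(R, T) = (24*R)*T - 1 = 24*R*T - 1 = -1 + 24*R*T)
A(2, -11)*(-92) = (-1 + 24*2*(-11))*(-92) = (-1 - 528)*(-92) = -529*(-92) = 48668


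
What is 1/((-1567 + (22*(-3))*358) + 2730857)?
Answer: 1/2705662 ≈ 3.6960e-7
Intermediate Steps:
1/((-1567 + (22*(-3))*358) + 2730857) = 1/((-1567 - 66*358) + 2730857) = 1/((-1567 - 23628) + 2730857) = 1/(-25195 + 2730857) = 1/2705662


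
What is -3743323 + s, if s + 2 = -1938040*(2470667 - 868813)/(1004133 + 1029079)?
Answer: -2678857609015/508303 ≈ -5.2702e+6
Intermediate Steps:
s = -776115298146/508303 (s = -2 - 1938040*(2470667 - 868813)/(1004133 + 1029079) = -2 - 1938040/(2033212/1601854) = -2 - 1938040/(2033212*(1/1601854)) = -2 - 1938040/1016606/800927 = -2 - 1938040*800927/1016606 = -2 - 776114281540/508303 = -776115298146/508303 ≈ -1.5269e+6)
-3743323 + s = -3743323 - 776115298146/508303 = -2678857609015/508303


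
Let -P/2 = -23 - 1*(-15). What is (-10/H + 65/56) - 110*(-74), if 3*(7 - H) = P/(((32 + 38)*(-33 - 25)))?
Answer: 9717733495/1193864 ≈ 8139.7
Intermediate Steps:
P = 16 (P = -2*(-23 - 1*(-15)) = -2*(-23 + 15) = -2*(-8) = 16)
H = 21319/3045 (H = 7 - 16/(3*((32 + 38)*(-33 - 25))) = 7 - 16/(3*(70*(-58))) = 7 - 16/(3*(-4060)) = 7 - 16*(-1)/(3*4060) = 7 - ⅓*(-4/1015) = 7 + 4/3045 = 21319/3045 ≈ 7.0013)
(-10/H + 65/56) - 110*(-74) = (-10/21319/3045 + 65/56) - 110*(-74) = (-10*3045/21319 + 65*(1/56)) + 8140 = (-30450/21319 + 65/56) + 8140 = -319465/1193864 + 8140 = 9717733495/1193864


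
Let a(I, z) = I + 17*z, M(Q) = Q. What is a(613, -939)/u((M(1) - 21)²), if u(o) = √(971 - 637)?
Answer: -7675*√334/167 ≈ -839.92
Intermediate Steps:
u(o) = √334
a(613, -939)/u((M(1) - 21)²) = (613 + 17*(-939))/(√334) = (613 - 15963)*(√334/334) = -7675*√334/167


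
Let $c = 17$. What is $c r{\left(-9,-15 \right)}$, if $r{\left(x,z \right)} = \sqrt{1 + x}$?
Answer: $34 i \sqrt{2} \approx 48.083 i$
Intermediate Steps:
$c r{\left(-9,-15 \right)} = 17 \sqrt{1 - 9} = 17 \sqrt{-8} = 17 \cdot 2 i \sqrt{2} = 34 i \sqrt{2}$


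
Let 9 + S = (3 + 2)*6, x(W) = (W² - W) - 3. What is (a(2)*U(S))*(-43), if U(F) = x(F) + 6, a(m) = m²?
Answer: -72756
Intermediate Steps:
x(W) = -3 + W² - W
S = 21 (S = -9 + (3 + 2)*6 = -9 + 5*6 = -9 + 30 = 21)
U(F) = 3 + F² - F (U(F) = (-3 + F² - F) + 6 = 3 + F² - F)
(a(2)*U(S))*(-43) = (2²*(3 + 21² - 1*21))*(-43) = (4*(3 + 441 - 21))*(-43) = (4*423)*(-43) = 1692*(-43) = -72756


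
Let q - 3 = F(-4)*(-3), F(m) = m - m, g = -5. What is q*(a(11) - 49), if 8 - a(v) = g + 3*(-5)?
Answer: -63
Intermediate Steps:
a(v) = 28 (a(v) = 8 - (-5 + 3*(-5)) = 8 - (-5 - 15) = 8 - 1*(-20) = 8 + 20 = 28)
F(m) = 0
q = 3 (q = 3 + 0*(-3) = 3 + 0 = 3)
q*(a(11) - 49) = 3*(28 - 49) = 3*(-21) = -63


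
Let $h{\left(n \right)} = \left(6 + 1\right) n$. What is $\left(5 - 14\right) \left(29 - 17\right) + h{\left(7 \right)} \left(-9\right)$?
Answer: $-549$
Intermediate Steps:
$h{\left(n \right)} = 7 n$
$\left(5 - 14\right) \left(29 - 17\right) + h{\left(7 \right)} \left(-9\right) = \left(5 - 14\right) \left(29 - 17\right) + 7 \cdot 7 \left(-9\right) = \left(-9\right) 12 + 49 \left(-9\right) = -108 - 441 = -549$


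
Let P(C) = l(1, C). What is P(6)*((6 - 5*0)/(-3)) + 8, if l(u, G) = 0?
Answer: 8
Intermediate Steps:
P(C) = 0
P(6)*((6 - 5*0)/(-3)) + 8 = 0*((6 - 5*0)/(-3)) + 8 = 0*((6 + 0)*(-1/3)) + 8 = 0*(6*(-1/3)) + 8 = 0*(-2) + 8 = 0 + 8 = 8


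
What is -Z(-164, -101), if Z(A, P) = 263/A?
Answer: 263/164 ≈ 1.6037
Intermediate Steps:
-Z(-164, -101) = -263/(-164) = -263*(-1)/164 = -1*(-263/164) = 263/164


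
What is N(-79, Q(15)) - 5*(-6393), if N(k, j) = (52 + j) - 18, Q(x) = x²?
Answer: 32224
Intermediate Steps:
N(k, j) = 34 + j
N(-79, Q(15)) - 5*(-6393) = (34 + 15²) - 5*(-6393) = (34 + 225) + 31965 = 259 + 31965 = 32224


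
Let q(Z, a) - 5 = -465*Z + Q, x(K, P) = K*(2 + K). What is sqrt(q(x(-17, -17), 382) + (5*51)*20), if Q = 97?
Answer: 3*I*sqrt(12597) ≈ 336.71*I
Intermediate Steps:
q(Z, a) = 102 - 465*Z (q(Z, a) = 5 + (-465*Z + 97) = 5 + (97 - 465*Z) = 102 - 465*Z)
sqrt(q(x(-17, -17), 382) + (5*51)*20) = sqrt((102 - (-7905)*(2 - 17)) + (5*51)*20) = sqrt((102 - (-7905)*(-15)) + 255*20) = sqrt((102 - 465*255) + 5100) = sqrt((102 - 118575) + 5100) = sqrt(-118473 + 5100) = sqrt(-113373) = 3*I*sqrt(12597)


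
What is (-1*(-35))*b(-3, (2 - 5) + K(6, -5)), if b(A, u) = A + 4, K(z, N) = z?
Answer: 35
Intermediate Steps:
b(A, u) = 4 + A
(-1*(-35))*b(-3, (2 - 5) + K(6, -5)) = (-1*(-35))*(4 - 3) = 35*1 = 35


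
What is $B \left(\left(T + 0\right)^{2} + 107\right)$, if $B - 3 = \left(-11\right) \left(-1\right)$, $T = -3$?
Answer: $1624$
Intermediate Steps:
$B = 14$ ($B = 3 - -11 = 3 + 11 = 14$)
$B \left(\left(T + 0\right)^{2} + 107\right) = 14 \left(\left(-3 + 0\right)^{2} + 107\right) = 14 \left(\left(-3\right)^{2} + 107\right) = 14 \left(9 + 107\right) = 14 \cdot 116 = 1624$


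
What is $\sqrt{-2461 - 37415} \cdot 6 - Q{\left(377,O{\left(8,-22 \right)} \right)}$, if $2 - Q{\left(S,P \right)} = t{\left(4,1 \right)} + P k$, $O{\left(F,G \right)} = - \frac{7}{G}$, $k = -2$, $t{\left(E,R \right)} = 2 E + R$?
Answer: $\frac{70}{11} + 12 i \sqrt{9969} \approx 6.3636 + 1198.1 i$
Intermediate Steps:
$t{\left(E,R \right)} = R + 2 E$
$Q{\left(S,P \right)} = -7 + 2 P$ ($Q{\left(S,P \right)} = 2 - \left(\left(1 + 2 \cdot 4\right) + P \left(-2\right)\right) = 2 - \left(\left(1 + 8\right) - 2 P\right) = 2 - \left(9 - 2 P\right) = 2 + \left(-9 + 2 P\right) = -7 + 2 P$)
$\sqrt{-2461 - 37415} \cdot 6 - Q{\left(377,O{\left(8,-22 \right)} \right)} = \sqrt{-2461 - 37415} \cdot 6 - \left(-7 + 2 \left(- \frac{7}{-22}\right)\right) = \sqrt{-39876} \cdot 6 - \left(-7 + 2 \left(\left(-7\right) \left(- \frac{1}{22}\right)\right)\right) = 2 i \sqrt{9969} \cdot 6 - \left(-7 + 2 \cdot \frac{7}{22}\right) = 12 i \sqrt{9969} - \left(-7 + \frac{7}{11}\right) = 12 i \sqrt{9969} - - \frac{70}{11} = 12 i \sqrt{9969} + \frac{70}{11} = \frac{70}{11} + 12 i \sqrt{9969}$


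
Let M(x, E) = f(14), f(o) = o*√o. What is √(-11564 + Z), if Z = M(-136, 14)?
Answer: √(-11564 + 14*√14) ≈ 107.29*I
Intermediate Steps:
f(o) = o^(3/2)
M(x, E) = 14*√14 (M(x, E) = 14^(3/2) = 14*√14)
Z = 14*√14 ≈ 52.383
√(-11564 + Z) = √(-11564 + 14*√14)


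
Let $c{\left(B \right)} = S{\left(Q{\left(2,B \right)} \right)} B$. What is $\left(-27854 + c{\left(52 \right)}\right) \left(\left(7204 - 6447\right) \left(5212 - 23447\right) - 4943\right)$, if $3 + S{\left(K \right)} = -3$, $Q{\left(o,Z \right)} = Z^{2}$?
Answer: $388939731108$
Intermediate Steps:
$S{\left(K \right)} = -6$ ($S{\left(K \right)} = -3 - 3 = -6$)
$c{\left(B \right)} = - 6 B$
$\left(-27854 + c{\left(52 \right)}\right) \left(\left(7204 - 6447\right) \left(5212 - 23447\right) - 4943\right) = \left(-27854 - 312\right) \left(\left(7204 - 6447\right) \left(5212 - 23447\right) - 4943\right) = \left(-27854 - 312\right) \left(757 \left(-18235\right) - 4943\right) = - 28166 \left(-13803895 - 4943\right) = \left(-28166\right) \left(-13808838\right) = 388939731108$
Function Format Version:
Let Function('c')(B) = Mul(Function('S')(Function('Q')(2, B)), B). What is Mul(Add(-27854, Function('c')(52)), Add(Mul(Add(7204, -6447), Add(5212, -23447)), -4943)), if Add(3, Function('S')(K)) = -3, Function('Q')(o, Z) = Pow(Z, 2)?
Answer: 388939731108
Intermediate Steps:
Function('S')(K) = -6 (Function('S')(K) = Add(-3, -3) = -6)
Function('c')(B) = Mul(-6, B)
Mul(Add(-27854, Function('c')(52)), Add(Mul(Add(7204, -6447), Add(5212, -23447)), -4943)) = Mul(Add(-27854, Mul(-6, 52)), Add(Mul(Add(7204, -6447), Add(5212, -23447)), -4943)) = Mul(Add(-27854, -312), Add(Mul(757, -18235), -4943)) = Mul(-28166, Add(-13803895, -4943)) = Mul(-28166, -13808838) = 388939731108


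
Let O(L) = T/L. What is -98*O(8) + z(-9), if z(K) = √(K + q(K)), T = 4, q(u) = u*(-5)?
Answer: -43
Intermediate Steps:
q(u) = -5*u
O(L) = 4/L
z(K) = 2*√(-K) (z(K) = √(K - 5*K) = √(-4*K) = 2*√(-K))
-98*O(8) + z(-9) = -392/8 + 2*√(-1*(-9)) = -392/8 + 2*√9 = -98*½ + 2*3 = -49 + 6 = -43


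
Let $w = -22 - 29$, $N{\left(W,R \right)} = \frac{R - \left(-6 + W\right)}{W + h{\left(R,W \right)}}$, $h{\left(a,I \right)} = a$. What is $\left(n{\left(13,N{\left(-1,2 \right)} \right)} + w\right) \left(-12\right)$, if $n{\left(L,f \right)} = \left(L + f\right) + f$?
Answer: $240$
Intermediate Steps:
$N{\left(W,R \right)} = \frac{6 + R - W}{R + W}$ ($N{\left(W,R \right)} = \frac{R - \left(-6 + W\right)}{W + R} = \frac{6 + R - W}{R + W}$)
$n{\left(L,f \right)} = L + 2 f$
$w = -51$ ($w = -22 - 29 = -51$)
$\left(n{\left(13,N{\left(-1,2 \right)} \right)} + w\right) \left(-12\right) = \left(\left(13 + 2 \frac{6 + 2 - -1}{2 - 1}\right) - 51\right) \left(-12\right) = \left(\left(13 + 2 \frac{6 + 2 + 1}{1}\right) - 51\right) \left(-12\right) = \left(\left(13 + 2 \cdot 1 \cdot 9\right) - 51\right) \left(-12\right) = \left(\left(13 + 2 \cdot 9\right) - 51\right) \left(-12\right) = \left(\left(13 + 18\right) - 51\right) \left(-12\right) = \left(31 - 51\right) \left(-12\right) = \left(-20\right) \left(-12\right) = 240$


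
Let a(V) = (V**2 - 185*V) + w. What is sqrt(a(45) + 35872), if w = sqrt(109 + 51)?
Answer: 2*sqrt(7393 + sqrt(10)) ≈ 172.00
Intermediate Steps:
w = 4*sqrt(10) (w = sqrt(160) = 4*sqrt(10) ≈ 12.649)
a(V) = V**2 - 185*V + 4*sqrt(10) (a(V) = (V**2 - 185*V) + 4*sqrt(10) = V**2 - 185*V + 4*sqrt(10))
sqrt(a(45) + 35872) = sqrt((45**2 - 185*45 + 4*sqrt(10)) + 35872) = sqrt((2025 - 8325 + 4*sqrt(10)) + 35872) = sqrt((-6300 + 4*sqrt(10)) + 35872) = sqrt(29572 + 4*sqrt(10))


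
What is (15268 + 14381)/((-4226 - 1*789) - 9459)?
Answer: -29649/14474 ≈ -2.0484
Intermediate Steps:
(15268 + 14381)/((-4226 - 1*789) - 9459) = 29649/((-4226 - 789) - 9459) = 29649/(-5015 - 9459) = 29649/(-14474) = 29649*(-1/14474) = -29649/14474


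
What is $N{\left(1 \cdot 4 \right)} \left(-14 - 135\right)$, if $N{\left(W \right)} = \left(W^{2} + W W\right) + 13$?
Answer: $-6705$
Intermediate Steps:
$N{\left(W \right)} = 13 + 2 W^{2}$ ($N{\left(W \right)} = \left(W^{2} + W^{2}\right) + 13 = 2 W^{2} + 13 = 13 + 2 W^{2}$)
$N{\left(1 \cdot 4 \right)} \left(-14 - 135\right) = \left(13 + 2 \left(1 \cdot 4\right)^{2}\right) \left(-14 - 135\right) = \left(13 + 2 \cdot 4^{2}\right) \left(-149\right) = \left(13 + 2 \cdot 16\right) \left(-149\right) = \left(13 + 32\right) \left(-149\right) = 45 \left(-149\right) = -6705$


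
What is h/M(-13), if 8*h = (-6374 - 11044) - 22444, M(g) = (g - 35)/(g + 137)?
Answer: 617861/48 ≈ 12872.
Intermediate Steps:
M(g) = (-35 + g)/(137 + g)
h = -19931/4 (h = ((-6374 - 11044) - 22444)/8 = (-17418 - 22444)/8 = (⅛)*(-39862) = -19931/4 ≈ -4982.8)
h/M(-13) = -19931*(137 - 13)/(-35 - 13)/4 = -19931/(4*(-48/124)) = -19931/(4*((1/124)*(-48))) = -19931/(4*(-12/31)) = -19931/4*(-31/12) = 617861/48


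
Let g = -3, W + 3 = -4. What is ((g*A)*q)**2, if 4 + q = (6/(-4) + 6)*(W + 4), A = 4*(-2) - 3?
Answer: 1334025/4 ≈ 3.3351e+5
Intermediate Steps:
W = -7 (W = -3 - 4 = -7)
A = -11 (A = -8 - 3 = -11)
q = -35/2 (q = -4 + (6/(-4) + 6)*(-7 + 4) = -4 + (6*(-1/4) + 6)*(-3) = -4 + (-3/2 + 6)*(-3) = -4 + (9/2)*(-3) = -4 - 27/2 = -35/2 ≈ -17.500)
((g*A)*q)**2 = (-3*(-11)*(-35/2))**2 = (33*(-35/2))**2 = (-1155/2)**2 = 1334025/4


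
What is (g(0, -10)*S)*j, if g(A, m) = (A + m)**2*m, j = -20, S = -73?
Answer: -1460000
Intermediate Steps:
g(A, m) = m*(A + m)**2
(g(0, -10)*S)*j = (-10*(0 - 10)**2*(-73))*(-20) = (-10*(-10)**2*(-73))*(-20) = (-10*100*(-73))*(-20) = -1000*(-73)*(-20) = 73000*(-20) = -1460000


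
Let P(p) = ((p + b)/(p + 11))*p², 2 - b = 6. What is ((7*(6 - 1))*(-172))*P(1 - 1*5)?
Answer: 110080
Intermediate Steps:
b = -4 (b = 2 - 1*6 = 2 - 6 = -4)
P(p) = p²*(-4 + p)/(11 + p) (P(p) = ((p - 4)/(p + 11))*p² = ((-4 + p)/(11 + p))*p² = p²*(-4 + p)/(11 + p))
((7*(6 - 1))*(-172))*P(1 - 1*5) = ((7*(6 - 1))*(-172))*((1 - 1*5)²*(-4 + (1 - 1*5))/(11 + (1 - 1*5))) = ((7*5)*(-172))*((1 - 5)²*(-4 + (1 - 5))/(11 + (1 - 5))) = (35*(-172))*((-4)²*(-4 - 4)/(11 - 4)) = -96320*(-8)/7 = -6020*(-128/7) = 110080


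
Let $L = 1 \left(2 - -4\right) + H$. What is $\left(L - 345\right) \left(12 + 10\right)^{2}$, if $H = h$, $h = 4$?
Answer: $-162140$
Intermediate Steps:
$H = 4$
$L = 10$ ($L = 1 \left(2 - -4\right) + 4 = 1 \left(2 + 4\right) + 4 = 1 \cdot 6 + 4 = 6 + 4 = 10$)
$\left(L - 345\right) \left(12 + 10\right)^{2} = \left(10 - 345\right) \left(12 + 10\right)^{2} = - 335 \cdot 22^{2} = \left(-335\right) 484 = -162140$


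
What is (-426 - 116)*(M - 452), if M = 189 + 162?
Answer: 54742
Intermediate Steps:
M = 351
(-426 - 116)*(M - 452) = (-426 - 116)*(351 - 452) = -542*(-101) = 54742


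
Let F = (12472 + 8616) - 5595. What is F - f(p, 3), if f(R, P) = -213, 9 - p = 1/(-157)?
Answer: 15706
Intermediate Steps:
F = 15493 (F = 21088 - 5595 = 15493)
p = 1414/157 (p = 9 - 1/(-157) = 9 - 1*(-1/157) = 9 + 1/157 = 1414/157 ≈ 9.0064)
F - f(p, 3) = 15493 - 1*(-213) = 15493 + 213 = 15706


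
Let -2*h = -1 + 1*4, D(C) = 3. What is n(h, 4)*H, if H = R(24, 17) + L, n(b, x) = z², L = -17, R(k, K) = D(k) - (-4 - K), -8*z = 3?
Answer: 63/64 ≈ 0.98438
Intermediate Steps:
z = -3/8 (z = -⅛*3 = -3/8 ≈ -0.37500)
h = -3/2 (h = -(-1 + 1*4)/2 = -(-1 + 4)/2 = -½*3 = -3/2 ≈ -1.5000)
R(k, K) = 7 + K (R(k, K) = 3 - (-4 - K) = 3 + (4 + K) = 7 + K)
n(b, x) = 9/64 (n(b, x) = (-3/8)² = 9/64)
H = 7 (H = (7 + 17) - 17 = 24 - 17 = 7)
n(h, 4)*H = (9/64)*7 = 63/64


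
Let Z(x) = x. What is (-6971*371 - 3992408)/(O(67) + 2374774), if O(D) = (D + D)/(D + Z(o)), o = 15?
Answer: -89908203/32455267 ≈ -2.7702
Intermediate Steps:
O(D) = 2*D/(15 + D) (O(D) = (D + D)/(D + 15) = (2*D)/(15 + D) = 2*D/(15 + D))
(-6971*371 - 3992408)/(O(67) + 2374774) = (-6971*371 - 3992408)/(2*67/(15 + 67) + 2374774) = (-2586241 - 3992408)/(2*67/82 + 2374774) = -6578649/(2*67*(1/82) + 2374774) = -6578649/(67/41 + 2374774) = -6578649/97365801/41 = -6578649*41/97365801 = -89908203/32455267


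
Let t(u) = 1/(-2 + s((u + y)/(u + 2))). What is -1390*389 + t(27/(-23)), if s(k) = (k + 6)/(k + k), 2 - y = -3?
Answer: -40553338/75 ≈ -5.4071e+5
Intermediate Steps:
y = 5 (y = 2 - 1*(-3) = 2 + 3 = 5)
s(k) = (6 + k)/(2*k) (s(k) = (6 + k)/((2*k)) = (6 + k)*(1/(2*k)) = (6 + k)/(2*k))
t(u) = 1/(-2 + (2 + u)*(6 + (5 + u)/(2 + u))/(2*(5 + u))) (t(u) = 1/(-2 + (6 + (u + 5)/(u + 2))/(2*(((u + 5)/(u + 2))))) = 1/(-2 + (6 + (5 + u)/(2 + u))/(2*(((5 + u)/(2 + u))))) = 1/(-2 + ((2 + u)/(5 + u))*(6 + (5 + u)/(2 + u))/2) = 1/(-2 + (2 + u)*(6 + (5 + u)/(2 + u))/(2*(5 + u))))
-1390*389 + t(27/(-23)) = -1390*389 + 2*(5 + 27/(-23))/(3*(-1 + 27/(-23))) = -540710 + 2*(5 + 27*(-1/23))/(3*(-1 + 27*(-1/23))) = -540710 + 2*(5 - 27/23)/(3*(-1 - 27/23)) = -540710 + (⅔)*(88/23)/(-50/23) = -540710 + (⅔)*(-23/50)*(88/23) = -540710 - 88/75 = -40553338/75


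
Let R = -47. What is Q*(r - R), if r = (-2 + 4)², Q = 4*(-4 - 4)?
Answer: -1632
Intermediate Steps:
Q = -32 (Q = 4*(-8) = -32)
r = 4 (r = 2² = 4)
Q*(r - R) = -32*(4 - 1*(-47)) = -32*(4 + 47) = -32*51 = -1632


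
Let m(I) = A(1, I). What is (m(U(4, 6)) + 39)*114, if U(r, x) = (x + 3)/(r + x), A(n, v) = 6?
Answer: 5130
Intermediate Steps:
U(r, x) = (3 + x)/(r + x)
m(I) = 6
(m(U(4, 6)) + 39)*114 = (6 + 39)*114 = 45*114 = 5130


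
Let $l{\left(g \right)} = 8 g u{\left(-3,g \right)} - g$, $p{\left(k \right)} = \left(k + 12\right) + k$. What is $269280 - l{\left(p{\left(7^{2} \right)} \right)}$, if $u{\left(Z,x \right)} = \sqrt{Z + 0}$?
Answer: $269390 - 880 i \sqrt{3} \approx 2.6939 \cdot 10^{5} - 1524.2 i$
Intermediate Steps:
$u{\left(Z,x \right)} = \sqrt{Z}$
$p{\left(k \right)} = 12 + 2 k$ ($p{\left(k \right)} = \left(12 + k\right) + k = 12 + 2 k$)
$l{\left(g \right)} = - g + 8 i g \sqrt{3}$ ($l{\left(g \right)} = 8 g \sqrt{-3} - g = 8 g i \sqrt{3} - g = 8 i g \sqrt{3} - g = - g + 8 i g \sqrt{3}$)
$269280 - l{\left(p{\left(7^{2} \right)} \right)} = 269280 - \left(12 + 2 \cdot 7^{2}\right) \left(-1 + 8 i \sqrt{3}\right) = 269280 - \left(12 + 2 \cdot 49\right) \left(-1 + 8 i \sqrt{3}\right) = 269280 - \left(12 + 98\right) \left(-1 + 8 i \sqrt{3}\right) = 269280 - 110 \left(-1 + 8 i \sqrt{3}\right) = 269280 - \left(-110 + 880 i \sqrt{3}\right) = 269280 + \left(110 - 880 i \sqrt{3}\right) = 269390 - 880 i \sqrt{3}$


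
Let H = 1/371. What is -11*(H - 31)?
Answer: 126500/371 ≈ 340.97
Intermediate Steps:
H = 1/371 ≈ 0.0026954
-11*(H - 31) = -11*(1/371 - 31) = -11*(-11500/371) = 126500/371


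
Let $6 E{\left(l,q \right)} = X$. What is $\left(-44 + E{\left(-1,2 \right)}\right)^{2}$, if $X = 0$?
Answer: $1936$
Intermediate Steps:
$E{\left(l,q \right)} = 0$ ($E{\left(l,q \right)} = \frac{1}{6} \cdot 0 = 0$)
$\left(-44 + E{\left(-1,2 \right)}\right)^{2} = \left(-44 + 0\right)^{2} = \left(-44\right)^{2} = 1936$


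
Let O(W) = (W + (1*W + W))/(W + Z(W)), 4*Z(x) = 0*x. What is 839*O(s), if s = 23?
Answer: 2517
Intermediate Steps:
Z(x) = 0 (Z(x) = (0*x)/4 = (¼)*0 = 0)
O(W) = 3 (O(W) = (W + (1*W + W))/(W + 0) = (W + (W + W))/W = (W + 2*W)/W = (3*W)/W = 3)
839*O(s) = 839*3 = 2517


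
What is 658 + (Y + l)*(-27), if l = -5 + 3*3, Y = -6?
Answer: 712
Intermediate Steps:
l = 4 (l = -5 + 9 = 4)
658 + (Y + l)*(-27) = 658 + (-6 + 4)*(-27) = 658 - 2*(-27) = 658 + 54 = 712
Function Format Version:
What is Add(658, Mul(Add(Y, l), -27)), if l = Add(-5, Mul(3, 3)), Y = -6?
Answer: 712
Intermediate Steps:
l = 4 (l = Add(-5, 9) = 4)
Add(658, Mul(Add(Y, l), -27)) = Add(658, Mul(Add(-6, 4), -27)) = Add(658, Mul(-2, -27)) = Add(658, 54) = 712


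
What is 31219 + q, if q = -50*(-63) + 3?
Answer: 34372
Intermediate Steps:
q = 3153 (q = 3150 + 3 = 3153)
31219 + q = 31219 + 3153 = 34372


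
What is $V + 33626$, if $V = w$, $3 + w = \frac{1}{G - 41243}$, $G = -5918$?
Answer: $\frac{1585694302}{47161} \approx 33623.0$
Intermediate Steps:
$w = - \frac{141484}{47161}$ ($w = -3 + \frac{1}{-5918 - 41243} = -3 + \frac{1}{-47161} = -3 - \frac{1}{47161} = - \frac{141484}{47161} \approx -3.0$)
$V = - \frac{141484}{47161} \approx -3.0$
$V + 33626 = - \frac{141484}{47161} + 33626 = \frac{1585694302}{47161}$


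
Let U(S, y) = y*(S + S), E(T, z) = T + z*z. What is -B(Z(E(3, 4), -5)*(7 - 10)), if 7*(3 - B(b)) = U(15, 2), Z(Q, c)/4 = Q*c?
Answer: 39/7 ≈ 5.5714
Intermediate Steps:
E(T, z) = T + z²
U(S, y) = 2*S*y (U(S, y) = y*(2*S) = 2*S*y)
Z(Q, c) = 4*Q*c (Z(Q, c) = 4*(Q*c) = 4*Q*c)
B(b) = -39/7 (B(b) = 3 - 2*15*2/7 = 3 - ⅐*60 = 3 - 60/7 = -39/7)
-B(Z(E(3, 4), -5)*(7 - 10)) = -1*(-39/7) = 39/7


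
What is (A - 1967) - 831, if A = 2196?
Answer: -602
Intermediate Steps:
(A - 1967) - 831 = (2196 - 1967) - 831 = 229 - 831 = -602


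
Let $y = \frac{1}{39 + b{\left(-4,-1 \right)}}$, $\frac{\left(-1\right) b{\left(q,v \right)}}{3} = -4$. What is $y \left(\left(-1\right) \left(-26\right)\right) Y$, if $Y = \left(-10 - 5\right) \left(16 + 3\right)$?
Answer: $- \frac{2470}{17} \approx -145.29$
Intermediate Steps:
$b{\left(q,v \right)} = 12$ ($b{\left(q,v \right)} = \left(-3\right) \left(-4\right) = 12$)
$Y = -285$ ($Y = \left(-15\right) 19 = -285$)
$y = \frac{1}{51}$ ($y = \frac{1}{39 + 12} = \frac{1}{51} \approx 0.019608$)
$y \left(\left(-1\right) \left(-26\right)\right) Y = \frac{\left(-1\right) \left(-26\right)}{51} \left(-285\right) = \frac{1}{51} \cdot 26 \left(-285\right) = \frac{26}{51} \left(-285\right) = - \frac{2470}{17}$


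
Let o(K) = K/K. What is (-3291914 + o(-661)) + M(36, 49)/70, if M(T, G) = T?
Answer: -115216937/35 ≈ -3.2919e+6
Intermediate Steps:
o(K) = 1
(-3291914 + o(-661)) + M(36, 49)/70 = (-3291914 + 1) + 36/70 = -3291913 + (1/70)*36 = -3291913 + 18/35 = -115216937/35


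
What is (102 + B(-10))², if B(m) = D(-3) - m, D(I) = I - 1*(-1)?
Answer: 12100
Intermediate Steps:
D(I) = 1 + I (D(I) = I + 1 = 1 + I)
B(m) = -2 - m (B(m) = (1 - 3) - m = -2 - m)
(102 + B(-10))² = (102 + (-2 - 1*(-10)))² = (102 + (-2 + 10))² = (102 + 8)² = 110² = 12100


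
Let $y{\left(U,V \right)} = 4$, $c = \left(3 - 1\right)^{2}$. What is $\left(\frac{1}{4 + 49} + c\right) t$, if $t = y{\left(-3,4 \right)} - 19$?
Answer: $- \frac{3195}{53} \approx -60.283$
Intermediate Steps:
$c = 4$ ($c = 2^{2} = 4$)
$t = -15$ ($t = 4 - 19 = -15$)
$\left(\frac{1}{4 + 49} + c\right) t = \left(\frac{1}{4 + 49} + 4\right) \left(-15\right) = \left(\frac{1}{53} + 4\right) \left(-15\right) = \frac{213}{53} \left(-15\right) = - \frac{3195}{53}$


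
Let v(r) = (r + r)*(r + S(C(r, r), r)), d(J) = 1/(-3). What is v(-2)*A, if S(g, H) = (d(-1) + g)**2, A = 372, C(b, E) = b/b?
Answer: 6944/3 ≈ 2314.7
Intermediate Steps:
C(b, E) = 1
d(J) = -1/3
S(g, H) = (-1/3 + g)**2
v(r) = 2*r*(4/9 + r) (v(r) = (r + r)*(r + (-1 + 3*1)**2/9) = (2*r)*(r + (-1 + 3)**2/9) = (2*r)*(r + (1/9)*2**2) = (2*r)*(r + (1/9)*4) = (2*r)*(r + 4/9) = (2*r)*(4/9 + r) = 2*r*(4/9 + r))
v(-2)*A = ((2/9)*(-2)*(4 + 9*(-2)))*372 = ((2/9)*(-2)*(4 - 18))*372 = ((2/9)*(-2)*(-14))*372 = (56/9)*372 = 6944/3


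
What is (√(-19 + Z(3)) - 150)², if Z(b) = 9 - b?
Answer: (150 - I*√13)² ≈ 22487.0 - 1081.7*I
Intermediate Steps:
(√(-19 + Z(3)) - 150)² = (√(-19 + (9 - 1*3)) - 150)² = (√(-19 + (9 - 3)) - 150)² = (√(-19 + 6) - 150)² = (√(-13) - 150)² = (I*√13 - 150)² = (-150 + I*√13)²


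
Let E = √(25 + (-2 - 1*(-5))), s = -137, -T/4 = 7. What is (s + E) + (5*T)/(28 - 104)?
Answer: -2568/19 + 2*√7 ≈ -129.87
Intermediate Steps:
T = -28 (T = -4*7 = -28)
E = 2*√7 (E = √(25 + (-2 + 5)) = √(25 + 3) = √28 = 2*√7 ≈ 5.2915)
(s + E) + (5*T)/(28 - 104) = (-137 + 2*√7) + (5*(-28))/(28 - 104) = (-137 + 2*√7) - 140/(-76) = (-137 + 2*√7) - 1/76*(-140) = (-137 + 2*√7) + 35/19 = -2568/19 + 2*√7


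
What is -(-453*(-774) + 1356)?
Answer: -351978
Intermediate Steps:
-(-453*(-774) + 1356) = -(350622 + 1356) = -1*351978 = -351978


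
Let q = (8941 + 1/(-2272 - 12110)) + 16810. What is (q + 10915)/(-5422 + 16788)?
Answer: 527330411/163465812 ≈ 3.2259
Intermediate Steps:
q = 370350881/14382 (q = (8941 + 1/(-14382)) + 16810 = (8941 - 1/14382) + 16810 = 128589461/14382 + 16810 = 370350881/14382 ≈ 25751.)
(q + 10915)/(-5422 + 16788) = (370350881/14382 + 10915)/(-5422 + 16788) = (527330411/14382)/11366 = (527330411/14382)*(1/11366) = 527330411/163465812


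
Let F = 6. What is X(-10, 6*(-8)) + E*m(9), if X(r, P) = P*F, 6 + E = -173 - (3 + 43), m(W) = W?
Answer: -2313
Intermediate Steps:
E = -225 (E = -6 + (-173 - (3 + 43)) = -6 + (-173 - 1*46) = -6 + (-173 - 46) = -6 - 219 = -225)
X(r, P) = 6*P (X(r, P) = P*6 = 6*P)
X(-10, 6*(-8)) + E*m(9) = 6*(6*(-8)) - 225*9 = 6*(-48) - 2025 = -288 - 2025 = -2313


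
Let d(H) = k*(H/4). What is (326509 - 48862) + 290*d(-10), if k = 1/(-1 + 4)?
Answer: 832216/3 ≈ 2.7741e+5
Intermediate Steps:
k = ⅓ (k = 1/3 = ⅓ ≈ 0.33333)
d(H) = H/12 (d(H) = (H/4)/3 = H/12)
(326509 - 48862) + 290*d(-10) = (326509 - 48862) + 290*((1/12)*(-10)) = 277647 + 290*(-⅚) = 277647 - 725/3 = 832216/3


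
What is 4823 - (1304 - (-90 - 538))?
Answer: 2891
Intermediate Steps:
4823 - (1304 - (-90 - 538)) = 4823 - (1304 - 1*(-628)) = 4823 - (1304 + 628) = 4823 - 1*1932 = 4823 - 1932 = 2891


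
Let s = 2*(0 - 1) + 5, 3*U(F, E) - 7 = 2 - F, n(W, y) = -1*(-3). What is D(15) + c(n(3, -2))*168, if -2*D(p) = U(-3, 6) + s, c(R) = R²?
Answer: 3017/2 ≈ 1508.5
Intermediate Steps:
n(W, y) = 3
U(F, E) = 3 - F/3 (U(F, E) = 7/3 + (2 - F)/3 = 7/3 + (⅔ - F/3) = 3 - F/3)
s = 3 (s = 2*(-1) + 5 = -2 + 5 = 3)
D(p) = -7/2 (D(p) = -((3 - ⅓*(-3)) + 3)/2 = -((3 + 1) + 3)/2 = -(4 + 3)/2 = -½*7 = -7/2)
D(15) + c(n(3, -2))*168 = -7/2 + 3²*168 = -7/2 + 9*168 = -7/2 + 1512 = 3017/2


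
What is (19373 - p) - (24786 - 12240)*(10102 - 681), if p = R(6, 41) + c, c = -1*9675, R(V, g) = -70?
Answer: -118166748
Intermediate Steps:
c = -9675
p = -9745 (p = -70 - 9675 = -9745)
(19373 - p) - (24786 - 12240)*(10102 - 681) = (19373 - 1*(-9745)) - (24786 - 12240)*(10102 - 681) = (19373 + 9745) - 12546*9421 = 29118 - 1*118195866 = 29118 - 118195866 = -118166748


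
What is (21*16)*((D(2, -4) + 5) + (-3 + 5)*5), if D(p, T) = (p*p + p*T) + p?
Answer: 4368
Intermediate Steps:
D(p, T) = p + p**2 + T*p (D(p, T) = (p**2 + T*p) + p = p + p**2 + T*p)
(21*16)*((D(2, -4) + 5) + (-3 + 5)*5) = (21*16)*((2*(1 - 4 + 2) + 5) + (-3 + 5)*5) = 336*((2*(-1) + 5) + 2*5) = 336*((-2 + 5) + 10) = 336*(3 + 10) = 336*13 = 4368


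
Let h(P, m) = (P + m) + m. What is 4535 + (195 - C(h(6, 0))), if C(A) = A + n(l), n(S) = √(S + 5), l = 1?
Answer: 4724 - √6 ≈ 4721.5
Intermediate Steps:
n(S) = √(5 + S)
h(P, m) = P + 2*m
C(A) = A + √6 (C(A) = A + √(5 + 1) = A + √6)
4535 + (195 - C(h(6, 0))) = 4535 + (195 - ((6 + 2*0) + √6)) = 4535 + (195 - ((6 + 0) + √6)) = 4535 + (195 - (6 + √6)) = 4535 + (195 + (-6 - √6)) = 4535 + (189 - √6) = 4724 - √6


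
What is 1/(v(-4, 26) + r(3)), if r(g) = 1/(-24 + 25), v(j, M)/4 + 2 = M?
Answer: 1/97 ≈ 0.010309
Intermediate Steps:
v(j, M) = -8 + 4*M
r(g) = 1 (r(g) = 1/1 = 1)
1/(v(-4, 26) + r(3)) = 1/((-8 + 4*26) + 1) = 1/((-8 + 104) + 1) = 1/(96 + 1) = 1/97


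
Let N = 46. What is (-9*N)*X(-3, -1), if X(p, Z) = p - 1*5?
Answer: 3312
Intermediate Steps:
X(p, Z) = -5 + p (X(p, Z) = p - 5 = -5 + p)
(-9*N)*X(-3, -1) = (-9*46)*(-5 - 3) = -414*(-8) = 3312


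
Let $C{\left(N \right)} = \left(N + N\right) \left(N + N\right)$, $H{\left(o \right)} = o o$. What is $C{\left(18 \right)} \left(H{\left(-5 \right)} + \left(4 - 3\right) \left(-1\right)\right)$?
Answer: $31104$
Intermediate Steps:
$H{\left(o \right)} = o^{2}$
$C{\left(N \right)} = 4 N^{2}$ ($C{\left(N \right)} = 2 N 2 N = 4 N^{2}$)
$C{\left(18 \right)} \left(H{\left(-5 \right)} + \left(4 - 3\right) \left(-1\right)\right) = 4 \cdot 18^{2} \left(\left(-5\right)^{2} + \left(4 - 3\right) \left(-1\right)\right) = 4 \cdot 324 \left(25 + 1 \left(-1\right)\right) = 1296 \left(25 - 1\right) = 1296 \cdot 24 = 31104$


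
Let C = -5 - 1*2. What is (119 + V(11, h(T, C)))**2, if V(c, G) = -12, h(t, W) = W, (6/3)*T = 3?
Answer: 11449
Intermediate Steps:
T = 3/2 (T = (1/2)*3 = 3/2 ≈ 1.5000)
C = -7 (C = -5 - 2 = -7)
(119 + V(11, h(T, C)))**2 = (119 - 12)**2 = 107**2 = 11449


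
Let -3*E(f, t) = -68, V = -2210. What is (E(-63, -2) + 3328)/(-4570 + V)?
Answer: -2513/5085 ≈ -0.49420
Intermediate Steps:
E(f, t) = 68/3 (E(f, t) = -⅓*(-68) = 68/3)
(E(-63, -2) + 3328)/(-4570 + V) = (68/3 + 3328)/(-4570 - 2210) = (10052/3)/(-6780) = (10052/3)*(-1/6780) = -2513/5085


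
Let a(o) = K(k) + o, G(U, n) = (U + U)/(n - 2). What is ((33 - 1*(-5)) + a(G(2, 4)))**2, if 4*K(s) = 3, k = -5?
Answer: 26569/16 ≈ 1660.6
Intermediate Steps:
K(s) = 3/4 (K(s) = (1/4)*3 = 3/4)
G(U, n) = 2*U/(-2 + n) (G(U, n) = (2*U)/(-2 + n) = 2*U/(-2 + n))
a(o) = 3/4 + o
((33 - 1*(-5)) + a(G(2, 4)))**2 = ((33 - 1*(-5)) + (3/4 + 2*2/(-2 + 4)))**2 = ((33 + 5) + (3/4 + 2*2/2))**2 = (38 + (3/4 + 2*2*(1/2)))**2 = (38 + (3/4 + 2))**2 = (38 + 11/4)**2 = (163/4)**2 = 26569/16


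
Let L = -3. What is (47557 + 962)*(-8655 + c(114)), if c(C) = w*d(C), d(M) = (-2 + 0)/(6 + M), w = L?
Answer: -8398590381/20 ≈ -4.1993e+8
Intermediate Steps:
w = -3
d(M) = -2/(6 + M)
c(C) = 6/(6 + C) (c(C) = -(-6)/(6 + C) = 6/(6 + C))
(47557 + 962)*(-8655 + c(114)) = (47557 + 962)*(-8655 + 6/(6 + 114)) = 48519*(-8655 + 6/120) = 48519*(-8655 + 6*(1/120)) = 48519*(-8655 + 1/20) = 48519*(-173099/20) = -8398590381/20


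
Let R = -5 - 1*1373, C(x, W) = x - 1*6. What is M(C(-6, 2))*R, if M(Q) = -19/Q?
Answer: -13091/6 ≈ -2181.8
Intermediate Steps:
C(x, W) = -6 + x (C(x, W) = x - 6 = -6 + x)
R = -1378 (R = -5 - 1373 = -1378)
M(C(-6, 2))*R = -19/(-6 - 6)*(-1378) = -19/(-12)*(-1378) = -19*(-1/12)*(-1378) = (19/12)*(-1378) = -13091/6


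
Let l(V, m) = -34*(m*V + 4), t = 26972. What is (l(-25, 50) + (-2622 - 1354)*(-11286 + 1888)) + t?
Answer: 37435784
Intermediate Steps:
l(V, m) = -136 - 34*V*m (l(V, m) = -34*(V*m + 4) = -34*(4 + V*m) = -136 - 34*V*m)
(l(-25, 50) + (-2622 - 1354)*(-11286 + 1888)) + t = ((-136 - 34*(-25)*50) + (-2622 - 1354)*(-11286 + 1888)) + 26972 = ((-136 + 42500) - 3976*(-9398)) + 26972 = (42364 + 37366448) + 26972 = 37408812 + 26972 = 37435784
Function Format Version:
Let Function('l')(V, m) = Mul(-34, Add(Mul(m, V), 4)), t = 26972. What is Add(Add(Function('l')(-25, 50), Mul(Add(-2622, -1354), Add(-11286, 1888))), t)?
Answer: 37435784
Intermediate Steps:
Function('l')(V, m) = Add(-136, Mul(-34, V, m)) (Function('l')(V, m) = Mul(-34, Add(Mul(V, m), 4)) = Mul(-34, Add(4, Mul(V, m))) = Add(-136, Mul(-34, V, m)))
Add(Add(Function('l')(-25, 50), Mul(Add(-2622, -1354), Add(-11286, 1888))), t) = Add(Add(Add(-136, Mul(-34, -25, 50)), Mul(Add(-2622, -1354), Add(-11286, 1888))), 26972) = Add(Add(Add(-136, 42500), Mul(-3976, -9398)), 26972) = Add(Add(42364, 37366448), 26972) = Add(37408812, 26972) = 37435784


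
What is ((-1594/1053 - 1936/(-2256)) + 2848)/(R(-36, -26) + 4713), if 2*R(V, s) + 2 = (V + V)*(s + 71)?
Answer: 140917921/153026172 ≈ 0.92087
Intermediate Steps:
R(V, s) = -1 + V*(71 + s) (R(V, s) = -1 + ((V + V)*(s + 71))/2 = -1 + ((2*V)*(71 + s))/2 = -1 + (2*V*(71 + s))/2 = -1 + V*(71 + s))
((-1594/1053 - 1936/(-2256)) + 2848)/(R(-36, -26) + 4713) = ((-1594/1053 - 1936/(-2256)) + 2848)/((-1 + 71*(-36) - 36*(-26)) + 4713) = ((-1594*1/1053 - 1936*(-1/2256)) + 2848)/((-1 - 2556 + 936) + 4713) = ((-1594/1053 + 121/141) + 2848)/(-1621 + 4713) = (-32447/49491 + 2848)/3092 = (140917921/49491)*(1/3092) = 140917921/153026172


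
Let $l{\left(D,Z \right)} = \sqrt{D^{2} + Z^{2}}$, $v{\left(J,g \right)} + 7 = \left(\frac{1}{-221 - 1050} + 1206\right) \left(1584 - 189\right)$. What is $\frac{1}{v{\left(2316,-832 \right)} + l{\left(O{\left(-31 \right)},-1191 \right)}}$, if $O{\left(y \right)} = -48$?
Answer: $\frac{2828050358}{4757801792138659} - \frac{5043 \sqrt{157865}}{4757801792138659} \approx 5.9398 \cdot 10^{-7}$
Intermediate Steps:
$v{\left(J,g \right)} = \frac{68976838}{41}$ ($v{\left(J,g \right)} = -7 + \left(\frac{1}{-221 - 1050} + 1206\right) \left(1584 - 189\right) = -7 + \left(\frac{1}{-1271} + 1206\right) 1395 = -7 + \left(- \frac{1}{1271} + 1206\right) 1395 = -7 + \frac{1532825}{1271} \cdot 1395 = -7 + \frac{68977125}{41} = \frac{68976838}{41}$)
$\frac{1}{v{\left(2316,-832 \right)} + l{\left(O{\left(-31 \right)},-1191 \right)}} = \frac{1}{\frac{68976838}{41} + \sqrt{\left(-48\right)^{2} + \left(-1191\right)^{2}}} = \frac{1}{\frac{68976838}{41} + \sqrt{2304 + 1418481}} = \frac{1}{\frac{68976838}{41} + \sqrt{1420785}} = \frac{1}{\frac{68976838}{41} + 3 \sqrt{157865}}$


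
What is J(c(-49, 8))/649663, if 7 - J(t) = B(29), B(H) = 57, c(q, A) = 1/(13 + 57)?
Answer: -50/649663 ≈ -7.6963e-5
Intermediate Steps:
c(q, A) = 1/70
J(t) = -50 (J(t) = 7 - 1*57 = 7 - 57 = -50)
J(c(-49, 8))/649663 = -50/649663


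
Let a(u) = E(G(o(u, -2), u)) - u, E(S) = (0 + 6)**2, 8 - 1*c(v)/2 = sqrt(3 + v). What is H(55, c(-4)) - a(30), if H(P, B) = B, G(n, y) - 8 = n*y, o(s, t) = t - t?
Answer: 10 - 2*I ≈ 10.0 - 2.0*I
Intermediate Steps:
o(s, t) = 0
G(n, y) = 8 + n*y
c(v) = 16 - 2*sqrt(3 + v)
E(S) = 36 (E(S) = 6**2 = 36)
a(u) = 36 - u
H(55, c(-4)) - a(30) = (16 - 2*sqrt(3 - 4)) - (36 - 1*30) = (16 - 2*I) - (36 - 30) = (16 - 2*I) - 1*6 = (16 - 2*I) - 6 = 10 - 2*I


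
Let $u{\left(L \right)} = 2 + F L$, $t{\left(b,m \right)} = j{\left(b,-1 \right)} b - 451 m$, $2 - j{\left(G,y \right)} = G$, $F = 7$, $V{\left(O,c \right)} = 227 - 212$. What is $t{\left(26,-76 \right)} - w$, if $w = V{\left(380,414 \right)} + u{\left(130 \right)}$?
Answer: $32725$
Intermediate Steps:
$V{\left(O,c \right)} = 15$ ($V{\left(O,c \right)} = 227 - 212 = 15$)
$j{\left(G,y \right)} = 2 - G$
$t{\left(b,m \right)} = - 451 m + b \left(2 - b\right)$ ($t{\left(b,m \right)} = \left(2 - b\right) b - 451 m = b \left(2 - b\right) - 451 m = - 451 m + b \left(2 - b\right)$)
$u{\left(L \right)} = 2 + 7 L$
$w = 927$ ($w = 15 + \left(2 + 7 \cdot 130\right) = 15 + \left(2 + 910\right) = 15 + 912 = 927$)
$t{\left(26,-76 \right)} - w = \left(\left(-451\right) \left(-76\right) - 26 \left(-2 + 26\right)\right) - 927 = \left(34276 - 26 \cdot 24\right) - 927 = \left(34276 - 624\right) - 927 = 33652 - 927 = 32725$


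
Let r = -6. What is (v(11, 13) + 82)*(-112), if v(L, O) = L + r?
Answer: -9744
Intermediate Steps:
v(L, O) = -6 + L (v(L, O) = L - 6 = -6 + L)
(v(11, 13) + 82)*(-112) = ((-6 + 11) + 82)*(-112) = (5 + 82)*(-112) = 87*(-112) = -9744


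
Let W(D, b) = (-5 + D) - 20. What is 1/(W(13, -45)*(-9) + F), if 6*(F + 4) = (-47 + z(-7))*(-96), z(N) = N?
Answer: 1/968 ≈ 0.0010331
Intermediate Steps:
W(D, b) = -25 + D
F = 860 (F = -4 + ((-47 - 7)*(-96))/6 = -4 + (-54*(-96))/6 = -4 + (⅙)*5184 = -4 + 864 = 860)
1/(W(13, -45)*(-9) + F) = 1/((-25 + 13)*(-9) + 860) = 1/(-12*(-9) + 860) = 1/(108 + 860) = 1/968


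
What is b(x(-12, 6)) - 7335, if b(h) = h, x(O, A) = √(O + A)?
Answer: -7335 + I*√6 ≈ -7335.0 + 2.4495*I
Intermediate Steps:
x(O, A) = √(A + O)
b(x(-12, 6)) - 7335 = √(6 - 12) - 7335 = √(-6) - 7335 = I*√6 - 7335 = -7335 + I*√6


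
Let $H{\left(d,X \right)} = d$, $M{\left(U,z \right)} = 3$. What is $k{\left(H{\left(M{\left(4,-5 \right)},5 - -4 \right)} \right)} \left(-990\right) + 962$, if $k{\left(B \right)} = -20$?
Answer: $20762$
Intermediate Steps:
$k{\left(H{\left(M{\left(4,-5 \right)},5 - -4 \right)} \right)} \left(-990\right) + 962 = \left(-20\right) \left(-990\right) + 962 = 19800 + 962 = 20762$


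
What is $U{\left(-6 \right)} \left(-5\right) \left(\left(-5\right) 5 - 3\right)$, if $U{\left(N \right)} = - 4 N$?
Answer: $3360$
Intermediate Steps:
$U{\left(-6 \right)} \left(-5\right) \left(\left(-5\right) 5 - 3\right) = \left(-4\right) \left(-6\right) \left(-5\right) \left(\left(-5\right) 5 - 3\right) = 24 \left(-5\right) \left(-25 - 3\right) = \left(-120\right) \left(-28\right) = 3360$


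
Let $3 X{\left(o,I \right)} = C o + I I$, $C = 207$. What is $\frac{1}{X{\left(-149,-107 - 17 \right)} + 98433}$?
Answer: $\frac{3}{279832} \approx 1.0721 \cdot 10^{-5}$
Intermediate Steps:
$X{\left(o,I \right)} = 69 o + \frac{I^{2}}{3}$ ($X{\left(o,I \right)} = \frac{207 o + I I}{3} = \frac{207 o + I^{2}}{3} = \frac{I^{2} + 207 o}{3} = 69 o + \frac{I^{2}}{3}$)
$\frac{1}{X{\left(-149,-107 - 17 \right)} + 98433} = \frac{1}{\left(69 \left(-149\right) + \frac{\left(-107 - 17\right)^{2}}{3}\right) + 98433} = \frac{1}{\left(-10281 + \frac{\left(-124\right)^{2}}{3}\right) + 98433} = \frac{1}{\left(-10281 + \frac{1}{3} \cdot 15376\right) + 98433} = \frac{1}{\left(-10281 + \frac{15376}{3}\right) + 98433} = \frac{1}{- \frac{15467}{3} + 98433} = \frac{1}{\frac{279832}{3}} = \frac{3}{279832}$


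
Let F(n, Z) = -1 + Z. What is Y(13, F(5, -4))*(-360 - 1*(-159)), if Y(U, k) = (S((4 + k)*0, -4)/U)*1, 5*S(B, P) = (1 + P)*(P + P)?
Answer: -4824/65 ≈ -74.215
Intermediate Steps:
S(B, P) = 2*P*(1 + P)/5 (S(B, P) = ((1 + P)*(P + P))/5 = ((1 + P)*(2*P))/5 = (2*P*(1 + P))/5 = 2*P*(1 + P)/5)
Y(U, k) = 24/(5*U) (Y(U, k) = (((⅖)*(-4)*(1 - 4))/U)*1 = (((⅖)*(-4)*(-3))/U)*1 = (24/(5*U))*1 = 24/(5*U))
Y(13, F(5, -4))*(-360 - 1*(-159)) = ((24/5)/13)*(-360 - 1*(-159)) = ((24/5)*(1/13))*(-360 + 159) = (24/65)*(-201) = -4824/65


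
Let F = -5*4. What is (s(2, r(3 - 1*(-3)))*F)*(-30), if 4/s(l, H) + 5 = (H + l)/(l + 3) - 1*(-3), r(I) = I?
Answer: -6000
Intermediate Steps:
F = -20
s(l, H) = 4/(-2 + (H + l)/(3 + l)) (s(l, H) = 4/(-5 + ((H + l)/(l + 3) - 1*(-3))) = 4/(-5 + ((H + l)/(3 + l) + 3)) = 4/(-5 + (3 + (H + l)/(3 + l))) = 4/(-2 + (H + l)/(3 + l)))
(s(2, r(3 - 1*(-3)))*F)*(-30) = ((4*(-3 - 1*2)/(6 + 2 - (3 - 1*(-3))))*(-20))*(-30) = ((4*(-3 - 2)/(6 + 2 - (3 + 3)))*(-20))*(-30) = ((4*(-5)/(6 + 2 - 1*6))*(-20))*(-30) = ((4*(-5)/(6 + 2 - 6))*(-20))*(-30) = ((4*(-5)/2)*(-20))*(-30) = ((4*(1/2)*(-5))*(-20))*(-30) = -10*(-20)*(-30) = 200*(-30) = -6000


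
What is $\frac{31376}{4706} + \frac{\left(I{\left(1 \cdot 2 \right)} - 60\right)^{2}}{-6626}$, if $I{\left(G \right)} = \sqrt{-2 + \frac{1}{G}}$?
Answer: $\frac{190962835}{31181956} + \frac{30 i \sqrt{6}}{3313} \approx 6.1241 + 0.022181 i$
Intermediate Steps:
$\frac{31376}{4706} + \frac{\left(I{\left(1 \cdot 2 \right)} - 60\right)^{2}}{-6626} = \frac{31376}{4706} + \frac{\left(\sqrt{-2 + \frac{1}{1 \cdot 2}} - 60\right)^{2}}{-6626} = 31376 \cdot \frac{1}{4706} + \left(\sqrt{-2 + \frac{1}{2}} - 60\right)^{2} \left(- \frac{1}{6626}\right) = \frac{15688}{2353} + \left(\sqrt{-2 + \frac{1}{2}} - 60\right)^{2} \left(- \frac{1}{6626}\right) = \frac{15688}{2353} + \left(\sqrt{- \frac{3}{2}} - 60\right)^{2} \left(- \frac{1}{6626}\right) = \frac{15688}{2353} + \left(\frac{i \sqrt{6}}{2} - 60\right)^{2} \left(- \frac{1}{6626}\right) = \frac{15688}{2353} + \left(-60 + \frac{i \sqrt{6}}{2}\right)^{2} \left(- \frac{1}{6626}\right) = \frac{15688}{2353} - \frac{\left(-60 + \frac{i \sqrt{6}}{2}\right)^{2}}{6626}$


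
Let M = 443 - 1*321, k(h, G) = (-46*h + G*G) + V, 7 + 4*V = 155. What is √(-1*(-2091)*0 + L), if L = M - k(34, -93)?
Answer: 10*I*√70 ≈ 83.666*I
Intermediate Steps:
V = 37 (V = -7/4 + (¼)*155 = -7/4 + 155/4 = 37)
k(h, G) = 37 + G² - 46*h (k(h, G) = (-46*h + G*G) + 37 = (-46*h + G²) + 37 = (G² - 46*h) + 37 = 37 + G² - 46*h)
M = 122 (M = 443 - 321 = 122)
L = -7000 (L = 122 - (37 + (-93)² - 46*34) = 122 - (37 + 8649 - 1564) = 122 - 1*7122 = 122 - 7122 = -7000)
√(-1*(-2091)*0 + L) = √(-1*(-2091)*0 - 7000) = √(2091*0 - 7000) = √(0 - 7000) = √(-7000) = 10*I*√70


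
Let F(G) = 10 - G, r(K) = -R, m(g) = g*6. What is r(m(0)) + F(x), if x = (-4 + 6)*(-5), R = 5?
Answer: 15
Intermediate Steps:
m(g) = 6*g
r(K) = -5 (r(K) = -1*5 = -5)
x = -10 (x = 2*(-5) = -10)
r(m(0)) + F(x) = -5 + (10 - 1*(-10)) = -5 + (10 + 10) = -5 + 20 = 15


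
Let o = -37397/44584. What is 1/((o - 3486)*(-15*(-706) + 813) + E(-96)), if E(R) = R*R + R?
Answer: -44584/1772272084983 ≈ -2.5156e-8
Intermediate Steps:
o = -37397/44584 (o = -37397*1/44584 = -37397/44584 ≈ -0.83880)
E(R) = R + R² (E(R) = R² + R = R + R²)
1/((o - 3486)*(-15*(-706) + 813) + E(-96)) = 1/((-37397/44584 - 3486)*(-15*(-706) + 813) - 96*(1 - 96)) = 1/(-155457221*(10590 + 813)/44584 - 96*(-95)) = 1/(-155457221/44584*11403 + 9120) = 1/(-1772678691063/44584 + 9120) = 1/(-1772272084983/44584) = -44584/1772272084983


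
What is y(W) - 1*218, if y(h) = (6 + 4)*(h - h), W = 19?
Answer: -218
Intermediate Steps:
y(h) = 0 (y(h) = 10*0 = 0)
y(W) - 1*218 = 0 - 1*218 = 0 - 218 = -218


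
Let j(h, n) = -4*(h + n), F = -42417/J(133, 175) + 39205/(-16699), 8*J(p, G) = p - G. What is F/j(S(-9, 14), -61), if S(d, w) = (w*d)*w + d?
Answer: 944154209/857527048 ≈ 1.1010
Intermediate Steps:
S(d, w) = d + d*w² (S(d, w) = (d*w)*w + d = d*w² + d = d + d*w²)
J(p, G) = -G/8 + p/8 (J(p, G) = (p - G)/8 = -G/8 + p/8)
F = 944154209/116893 (F = -42417/(-⅛*175 + (⅛)*133) + 39205/(-16699) = -42417/(-175/8 + 133/8) + 39205*(-1/16699) = -42417/(-21/4) - 39205/16699 = -42417*(-4/21) - 39205/16699 = 56556/7 - 39205/16699 = 944154209/116893 ≈ 8077.1)
j(h, n) = -4*h - 4*n
F/j(S(-9, 14), -61) = 944154209/(116893*(-(-36)*(1 + 14²) - 4*(-61))) = 944154209/(116893*(-(-36)*(1 + 196) + 244)) = 944154209/(116893*(-(-36)*197 + 244)) = 944154209/(116893*(-4*(-1773) + 244)) = 944154209/(116893*(7092 + 244)) = (944154209/116893)/7336 = (944154209/116893)*(1/7336) = 944154209/857527048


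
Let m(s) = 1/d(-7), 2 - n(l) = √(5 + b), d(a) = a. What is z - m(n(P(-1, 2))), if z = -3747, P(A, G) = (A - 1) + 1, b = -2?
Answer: -26228/7 ≈ -3746.9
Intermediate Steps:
P(A, G) = A (P(A, G) = (-1 + A) + 1 = A)
n(l) = 2 - √3 (n(l) = 2 - √(5 - 2) = 2 - √3)
m(s) = -⅐ (m(s) = 1/(-7) = -⅐)
z - m(n(P(-1, 2))) = -3747 - 1*(-⅐) = -3747 + ⅐ = -26228/7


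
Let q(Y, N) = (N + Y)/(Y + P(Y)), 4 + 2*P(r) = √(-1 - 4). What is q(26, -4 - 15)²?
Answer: 196/(48 + I*√5)² ≈ 0.084518 - 0.0078916*I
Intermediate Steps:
P(r) = -2 + I*√5/2 (P(r) = -2 + √(-1 - 4)/2 = -2 + √(-5)/2 = -2 + (I*√5)/2 = -2 + I*√5/2)
q(Y, N) = (N + Y)/(-2 + Y + I*√5/2) (q(Y, N) = (N + Y)/(Y + (-2 + I*√5/2)) = (N + Y)/(-2 + Y + I*√5/2))
q(26, -4 - 15)² = (2*((-4 - 15) + 26)/(-4 + 2*26 + I*√5))² = (2*(-19 + 26)/(-4 + 52 + I*√5))² = (2*7/(48 + I*√5))² = (14/(48 + I*√5))² = 196/(48 + I*√5)²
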